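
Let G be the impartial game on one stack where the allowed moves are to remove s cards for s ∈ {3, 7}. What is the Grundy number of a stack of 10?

0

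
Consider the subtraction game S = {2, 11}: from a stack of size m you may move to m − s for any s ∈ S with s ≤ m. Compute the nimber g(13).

0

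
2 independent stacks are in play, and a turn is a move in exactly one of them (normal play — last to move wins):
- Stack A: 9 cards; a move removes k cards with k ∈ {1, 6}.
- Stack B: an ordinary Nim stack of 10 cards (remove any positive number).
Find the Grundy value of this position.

10

Grundy values for stack A (subtraction set {1, 6}):
k:     0  1  2  3  4  5  6  7  8  9
g(k):  0  1  0  1  0  1  2  0  1  0
So g(9) = 0.
Stack B is a plain Nim stack of size 10, so its Grundy value is 10.
By the Sprague-Grundy theorem, the Grundy value of a sum of independent games is the XOR of the component values.
Combined value = 0 ⊕ 10 = 10.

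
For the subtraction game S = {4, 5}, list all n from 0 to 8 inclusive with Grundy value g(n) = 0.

0, 1, 2, 3

Grundy values for subtraction set {4, 5}:
g(0) = mex{} = 0
g(1) = mex{} = 0
g(2) = mex{} = 0
g(3) = mex{} = 0
g(4) = mex{0} = 1
g(5) = mex{0} = 1
g(6) = mex{0} = 1
g(7) = mex{0} = 1
g(8) = mex{0,1} = 2
The P-positions (g = 0) in 0..8 are 0, 1, 2, 3.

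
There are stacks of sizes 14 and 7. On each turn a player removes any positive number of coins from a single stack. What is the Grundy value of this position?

9

In binary:
  1110  (14)
  0111  (7)
  ----
  1001  (9)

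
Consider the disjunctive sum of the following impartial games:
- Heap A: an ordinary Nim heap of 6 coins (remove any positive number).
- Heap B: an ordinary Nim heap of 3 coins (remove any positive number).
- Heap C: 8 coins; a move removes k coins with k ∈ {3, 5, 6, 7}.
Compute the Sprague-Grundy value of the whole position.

7

Heap A is a plain Nim heap of size 6, so its Grundy value is 6.
Heap B is a plain Nim heap of size 3, so its Grundy value is 3.
For heap C, compute g(0), g(1), … with moves {3, 5, 6, 7}:
g(0) = mex{} = 0
g(1) = mex{} = 0
g(2) = mex{} = 0
g(3) = mex{0} = 1
g(4) = mex{0} = 1
g(5) = mex{0} = 1
g(6) = mex{0,1} = 2
g(7) = mex{0,1} = 2
g(8) = mex{0,1} = 2
So g(8) = 2.
The value of a disjunctive sum is the nim-sum of the parts.
Combined value = 6 XOR 3 XOR 2 = 7.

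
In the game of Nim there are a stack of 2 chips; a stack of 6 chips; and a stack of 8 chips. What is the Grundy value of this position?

In binary:
  0010  (2)
  0110  (6)
  1000  (8)
  ----
  1100  (12)

12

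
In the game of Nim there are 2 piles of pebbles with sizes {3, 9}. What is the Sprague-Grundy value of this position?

10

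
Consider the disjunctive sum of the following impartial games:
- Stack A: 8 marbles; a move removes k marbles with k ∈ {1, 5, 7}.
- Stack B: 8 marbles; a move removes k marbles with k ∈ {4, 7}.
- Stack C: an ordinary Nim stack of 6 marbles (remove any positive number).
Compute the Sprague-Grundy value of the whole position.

4

For stack A, compute g(0), g(1), … with moves {1, 5, 7}:
g(0) = mex{} = 0
g(1) = mex{0} = 1
g(2) = mex{1} = 0
g(3) = mex{0} = 1
g(4) = mex{1} = 0
g(5) = mex{0} = 1
g(6) = mex{1} = 0
g(7) = mex{0} = 1
g(8) = mex{1} = 0
So g(8) = 0.
For stack B, compute g(0), g(1), … with moves {4, 7}:
k:     0  1  2  3  4  5  6  7  8
g(k):  0  0  0  0  1  1  1  1  2
So g(8) = 2.
Stack C is a plain Nim stack of size 6, so its Grundy value is 6.
By the Sprague-Grundy theorem, the Grundy value of a sum of independent games is the XOR of the component values.
Combined value = 0 ⊕ 2 ⊕ 6 = 4.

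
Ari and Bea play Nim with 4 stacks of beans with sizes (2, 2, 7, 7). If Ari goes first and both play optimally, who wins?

Bea wins

Bitwise XOR of the heap sizes:
  010  (2)
  010  (2)
  111  (7)
  111  (7)
  ---
  000  (0)
The nim-sum is 0, so this is a P-position: the player to move is in a losing position under optimal play; Ari is about to move from it and so loses — Bea wins.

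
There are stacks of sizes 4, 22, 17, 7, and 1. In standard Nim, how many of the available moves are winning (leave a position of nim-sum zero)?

3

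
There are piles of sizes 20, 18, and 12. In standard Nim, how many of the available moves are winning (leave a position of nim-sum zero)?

1

Nim-sum: 20 ^ 18 ^ 12 = 10.
The overall nim-sum is X = 10. A pile of size p has a winning move iff p XOR X < p (reduce it to p XOR X).
  20: 20 XOR 10 = 30 ≥ 20 — no move.
  18: 18 XOR 10 = 24 ≥ 18 — no move.
  12: 12 XOR 10 = 6 < 12 — winning move (to 6).
That gives 1 winning move.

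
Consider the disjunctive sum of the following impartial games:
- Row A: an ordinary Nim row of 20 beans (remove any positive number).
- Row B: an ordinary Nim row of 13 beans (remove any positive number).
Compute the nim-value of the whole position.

25

Row A is a plain Nim row of size 20, so its Grundy value is 20.
Row B is a plain Nim row of size 13, so its Grundy value is 13.
By the Sprague-Grundy theorem, the Grundy value of a sum of independent games is the XOR of the component values.
Combined value = 20 ⊕ 13 = 25.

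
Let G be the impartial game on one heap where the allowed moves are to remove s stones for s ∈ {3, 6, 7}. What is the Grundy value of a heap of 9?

3

Build the Grundy sequence with g(k) = mex{g(k−s) : s ∈ {3, 6, 7}, s ≤ k}:
g(0) = mex{} = 0
g(1) = mex{} = 0
g(2) = mex{} = 0
g(3) = mex{0} = 1
g(4) = mex{0} = 1
g(5) = mex{0} = 1
g(6) = mex{0,1} = 2
g(7) = mex{0,1} = 2
g(8) = mex{0,1} = 2
g(9) = mex{0,1,2} = 3
So g(9) = 3.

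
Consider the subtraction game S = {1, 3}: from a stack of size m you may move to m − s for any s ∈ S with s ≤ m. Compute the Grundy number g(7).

Compute g(0), g(1), … for moves {1, 3}:
k:     0  1  2  3  4  5  6  7
g(k):  0  1  0  1  0  1  0  1
So g(7) = 1.

1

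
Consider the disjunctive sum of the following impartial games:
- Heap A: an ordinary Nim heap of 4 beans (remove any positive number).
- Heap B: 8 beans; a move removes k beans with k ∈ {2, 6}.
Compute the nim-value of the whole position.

Heap A is a plain Nim heap of size 4, so its Grundy value is 4.
Build the Grundy sequence for heap B with g(k) = mex{g(k−s) : s ∈ {2, 6}, s ≤ k}:
g(0) = mex{} = 0
g(1) = mex{} = 0
g(2) = mex{0} = 1
g(3) = mex{0} = 1
g(4) = mex{1} = 0
g(5) = mex{1} = 0
g(6) = mex{0} = 1
g(7) = mex{0} = 1
g(8) = mex{1} = 0
So g(8) = 0.
The value of a disjunctive sum is the nim-sum of the parts.
Combined value = 4 ⊕ 0 = 4.

4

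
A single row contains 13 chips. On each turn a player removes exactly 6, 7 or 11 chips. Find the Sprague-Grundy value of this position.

2

Compute g(0), g(1), … for moves {6, 7, 11}:
k:     0  1  2  3  4  5  6  7  8  9 10 11 12 13
g(k):  0  0  0  0  0  0  1  1  1  1  1  1  2  2
So g(13) = 2.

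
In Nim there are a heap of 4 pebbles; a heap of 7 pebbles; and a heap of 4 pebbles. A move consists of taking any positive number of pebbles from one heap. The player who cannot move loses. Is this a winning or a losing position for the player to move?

Bitwise XOR of the heap sizes:
  100  (4)
  111  (7)
  100  (4)
  ---
  111  (7)
The nim-sum is 7 ≠ 0, so this is an N-position: the player to move can win.

Winning position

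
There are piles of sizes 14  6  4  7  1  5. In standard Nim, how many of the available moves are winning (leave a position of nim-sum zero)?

1

Compute the nim-sum pairwise:
14 XOR 6 = 8
8 XOR 4 = 12
12 XOR 7 = 11
11 XOR 1 = 10
10 XOR 5 = 15
The overall nim-sum is X = 15. A pile of size p has a winning move iff p XOR X < p (reduce it to p XOR X).
  14: 14 XOR 15 = 1 < 14 — winning move (to 1).
  6: 6 XOR 15 = 9 ≥ 6 — no move.
  4: 4 XOR 15 = 11 ≥ 4 — no move.
  7: 7 XOR 15 = 8 ≥ 7 — no move.
  1: 1 XOR 15 = 14 ≥ 1 — no move.
  5: 5 XOR 15 = 10 ≥ 5 — no move.
That gives 1 winning move.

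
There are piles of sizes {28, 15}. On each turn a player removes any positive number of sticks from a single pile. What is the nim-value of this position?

19

Bitwise XOR of the heap sizes:
  11100  (28)
  01111  (15)
  -----
  10011  (19)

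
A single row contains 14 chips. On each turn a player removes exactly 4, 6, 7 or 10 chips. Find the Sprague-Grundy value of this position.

0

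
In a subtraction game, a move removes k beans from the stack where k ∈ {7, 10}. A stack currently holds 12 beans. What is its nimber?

Compute g(0), g(1), … for moves {7, 10}:
k:     0  1  2  3  4  5  6  7  8  9 10 11 12
g(k):  0  0  0  0  0  0  0  1  1  1  1  1  1
So g(12) = 1.

1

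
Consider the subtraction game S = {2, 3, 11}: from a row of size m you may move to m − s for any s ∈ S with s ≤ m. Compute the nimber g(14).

Build the Grundy sequence with g(k) = mex{g(k−s) : s ∈ {2, 3, 11}, s ≤ k}:
k:     0  1  2  3  4  5  6  7  8  9 10 11 12 13 14
g(k):  0  0  1  1  2  0  0  1  1  2  0  3  1  2  0
So g(14) = 0.

0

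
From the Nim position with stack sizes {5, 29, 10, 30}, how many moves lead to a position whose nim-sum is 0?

Compute the nim-sum pairwise:
5 ^ 29 = 24
24 ^ 10 = 18
18 ^ 30 = 12
The overall nim-sum is X = 12. A stack of size p has a winning move iff p XOR X < p (reduce it to p XOR X).
  5: 5 XOR 12 = 9 ≥ 5 — no move.
  29: 29 XOR 12 = 17 < 29 — winning move (to 17).
  10: 10 XOR 12 = 6 < 10 — winning move (to 6).
  30: 30 XOR 12 = 18 < 30 — winning move (to 18).
That gives 3 winning moves.

3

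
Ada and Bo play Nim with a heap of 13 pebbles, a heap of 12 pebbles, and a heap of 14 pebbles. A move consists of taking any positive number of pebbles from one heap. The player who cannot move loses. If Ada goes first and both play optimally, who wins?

Compute the nim-sum pairwise:
13 ⊕ 12 = 1
1 ⊕ 14 = 15
The nim-sum is 15 ≠ 0, so this is an N-position: the player to move can win; Ada has a winning move.

Ada wins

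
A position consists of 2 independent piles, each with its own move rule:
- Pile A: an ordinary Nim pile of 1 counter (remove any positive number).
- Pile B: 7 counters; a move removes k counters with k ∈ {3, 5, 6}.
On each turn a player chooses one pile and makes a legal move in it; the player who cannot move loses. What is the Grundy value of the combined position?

3

Pile A is a plain Nim pile of size 1, so its Grundy value is 1.
Build the Grundy sequence for pile B with g(k) = mex{g(k−s) : s ∈ {3, 5, 6}, s ≤ k}:
g(0) = mex{} = 0
g(1) = mex{} = 0
g(2) = mex{} = 0
g(3) = mex{0} = 1
g(4) = mex{0} = 1
g(5) = mex{0} = 1
g(6) = mex{0,1} = 2
g(7) = mex{0,1} = 2
So g(7) = 2.
The value of a disjunctive sum is the nim-sum of the parts.
Combined value = 1 ⊕ 2 = 3.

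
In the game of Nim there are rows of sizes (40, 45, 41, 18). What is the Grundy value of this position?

62

Compute the nim-sum pairwise:
40 ^ 45 = 5
5 ^ 41 = 44
44 ^ 18 = 62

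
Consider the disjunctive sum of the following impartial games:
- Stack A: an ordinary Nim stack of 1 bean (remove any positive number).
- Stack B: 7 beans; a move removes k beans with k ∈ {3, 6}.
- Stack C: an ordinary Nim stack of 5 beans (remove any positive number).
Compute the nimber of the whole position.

6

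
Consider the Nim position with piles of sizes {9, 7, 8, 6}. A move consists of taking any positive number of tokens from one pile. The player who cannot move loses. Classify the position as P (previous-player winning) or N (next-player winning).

Compute the nim-sum pairwise:
9 XOR 7 = 14
14 XOR 8 = 6
6 XOR 6 = 0
The nim-sum is 0, so this is a P-position: the player to move is in a losing position under optimal play.

P-position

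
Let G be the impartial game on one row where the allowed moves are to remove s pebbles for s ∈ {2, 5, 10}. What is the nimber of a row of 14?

3

Compute g(0), g(1), … for moves {2, 5, 10}:
k:     0  1  2  3  4  5  6  7  8  9 10 11 12 13 14
g(k):  0  0  1  1  0  2  1  0  0  1  1  2  2  3  3
So g(14) = 3.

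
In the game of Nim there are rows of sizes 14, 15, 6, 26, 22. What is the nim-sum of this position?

11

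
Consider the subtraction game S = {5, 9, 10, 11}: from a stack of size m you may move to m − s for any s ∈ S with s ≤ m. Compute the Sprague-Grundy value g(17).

0

Build the Grundy sequence with g(k) = mex{g(k−s) : s ∈ {5, 9, 10, 11}, s ≤ k}:
k:     0  1  2  3  4  5  6  7  8  9 10 11 12 13 14 15 16 17
g(k):  0  0  0  0  0  1  1  1  1  1  2  2  2  2  2  3  0  0
So g(17) = 0.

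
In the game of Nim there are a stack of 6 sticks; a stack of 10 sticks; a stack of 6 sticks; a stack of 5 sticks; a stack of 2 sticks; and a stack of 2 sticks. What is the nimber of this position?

Compute the nim-sum pairwise:
6 ⊕ 10 = 12
12 ⊕ 6 = 10
10 ⊕ 5 = 15
15 ⊕ 2 = 13
13 ⊕ 2 = 15

15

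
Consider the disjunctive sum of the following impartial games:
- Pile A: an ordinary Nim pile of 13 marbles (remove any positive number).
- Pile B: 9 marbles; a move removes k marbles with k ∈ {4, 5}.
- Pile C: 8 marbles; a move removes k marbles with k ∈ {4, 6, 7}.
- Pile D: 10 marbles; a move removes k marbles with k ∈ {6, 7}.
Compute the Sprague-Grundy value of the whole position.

Pile A is a plain Nim pile of size 13, so its Grundy value is 13.
Build the Grundy sequence for pile B with g(k) = mex{g(k−s) : s ∈ {4, 5}, s ≤ k}:
g(0) = mex{} = 0
g(1) = mex{} = 0
g(2) = mex{} = 0
g(3) = mex{} = 0
g(4) = mex{0} = 1
g(5) = mex{0} = 1
g(6) = mex{0} = 1
g(7) = mex{0} = 1
g(8) = mex{0,1} = 2
g(9) = mex{1} = 0
So g(9) = 0.
For pile C, compute g(0), g(1), … with moves {4, 6, 7}:
g(0) = mex{} = 0
g(1) = mex{} = 0
g(2) = mex{} = 0
g(3) = mex{} = 0
g(4) = mex{0} = 1
g(5) = mex{0} = 1
g(6) = mex{0} = 1
g(7) = mex{0} = 1
g(8) = mex{0,1} = 2
So g(8) = 2.
Build the Grundy sequence for pile D with g(k) = mex{g(k−s) : s ∈ {6, 7}, s ≤ k}:
g(0) = mex{} = 0
g(1) = mex{} = 0
g(2) = mex{} = 0
g(3) = mex{} = 0
g(4) = mex{} = 0
g(5) = mex{} = 0
g(6) = mex{0} = 1
g(7) = mex{0} = 1
g(8) = mex{0} = 1
g(9) = mex{0} = 1
g(10) = mex{0} = 1
So g(10) = 1.
By the Sprague-Grundy theorem, the Grundy value of a sum of independent games is the XOR of the component values.
Combined value = 13 XOR 0 XOR 2 XOR 1 = 14.

14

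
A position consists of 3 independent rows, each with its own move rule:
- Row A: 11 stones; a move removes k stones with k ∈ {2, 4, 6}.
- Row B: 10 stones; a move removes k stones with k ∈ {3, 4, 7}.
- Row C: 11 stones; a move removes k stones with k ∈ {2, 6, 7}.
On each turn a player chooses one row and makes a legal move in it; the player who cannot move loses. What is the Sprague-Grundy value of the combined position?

Grundy values for row A (subtraction set {2, 4, 6}):
k:     0  1  2  3  4  5  6  7  8  9 10 11
g(k):  0  0  1  1  2  2  3  3  0  0  1  1
So g(11) = 1.
Grundy values for row B (subtraction set {3, 4, 7}):
g(0) = mex{} = 0
g(1) = mex{} = 0
g(2) = mex{} = 0
g(3) = mex{0} = 1
g(4) = mex{0} = 1
g(5) = mex{0} = 1
g(6) = mex{0,1} = 2
g(7) = mex{0,1} = 2
g(8) = mex{0,1} = 2
g(9) = mex{0,1,2} = 3
g(10) = mex{1,2} = 0
So g(10) = 0.
Grundy values for row C (subtraction set {2, 6, 7}):
k:     0  1  2  3  4  5  6  7  8  9 10 11
g(k):  0  0  1  1  0  0  1  1  2  0  3  1
So g(11) = 1.
The value of a disjunctive sum is the nim-sum of the parts.
Combined value = 1 XOR 0 XOR 1 = 0.

0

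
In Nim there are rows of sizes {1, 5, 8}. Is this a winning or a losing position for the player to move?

Winning position

Compute the nim-sum pairwise:
1 ⊕ 5 = 4
4 ⊕ 8 = 12
The nim-sum is 12 ≠ 0, so this is an N-position: the player to move can win.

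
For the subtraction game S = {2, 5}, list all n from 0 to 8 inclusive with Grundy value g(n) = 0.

Build the Grundy sequence with g(k) = mex{g(k−s) : s ∈ {2, 5}, s ≤ k}:
g(0) = mex{} = 0
g(1) = mex{} = 0
g(2) = mex{0} = 1
g(3) = mex{0} = 1
g(4) = mex{1} = 0
g(5) = mex{0,1} = 2
g(6) = mex{0} = 1
g(7) = mex{1,2} = 0
g(8) = mex{1} = 0
The P-positions (g = 0) in 0..8 are 0, 1, 4, 7, 8.

0, 1, 4, 7, 8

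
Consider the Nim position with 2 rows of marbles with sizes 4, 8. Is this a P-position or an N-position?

Nim-sum: 4 ⊕ 8 = 12.
The nim-sum is 12 ≠ 0, so this is an N-position: the player to move can win.

N-position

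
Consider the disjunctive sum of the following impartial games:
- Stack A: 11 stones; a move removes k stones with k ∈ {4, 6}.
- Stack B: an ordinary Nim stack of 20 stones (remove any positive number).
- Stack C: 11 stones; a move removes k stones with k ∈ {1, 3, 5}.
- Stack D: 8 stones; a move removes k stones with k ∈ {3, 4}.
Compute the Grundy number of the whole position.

21

For stack A, compute g(0), g(1), … with moves {4, 6}:
k:     0  1  2  3  4  5  6  7  8  9 10 11
g(k):  0  0  0  0  1  1  1  1  2  2  0  0
So g(11) = 0.
Stack B is a plain Nim stack of size 20, so its Grundy value is 20.
Grundy values for stack C (subtraction set {1, 3, 5}):
g(0) = mex{} = 0
g(1) = mex{0} = 1
g(2) = mex{1} = 0
g(3) = mex{0} = 1
g(4) = mex{1} = 0
g(5) = mex{0} = 1
g(6) = mex{1} = 0
g(7) = mex{0} = 1
g(8) = mex{1} = 0
g(9) = mex{0} = 1
g(10) = mex{1} = 0
g(11) = mex{0} = 1
So g(11) = 1.
Build the Grundy sequence for stack D with g(k) = mex{g(k−s) : s ∈ {3, 4}, s ≤ k}:
g(0) = mex{} = 0
g(1) = mex{} = 0
g(2) = mex{} = 0
g(3) = mex{0} = 1
g(4) = mex{0} = 1
g(5) = mex{0} = 1
g(6) = mex{0,1} = 2
g(7) = mex{1} = 0
g(8) = mex{1} = 0
So g(8) = 0.
By the Sprague-Grundy theorem, the Grundy value of a sum of independent games is the XOR of the component values.
Combined value = 0 ⊕ 20 ⊕ 1 ⊕ 0 = 21.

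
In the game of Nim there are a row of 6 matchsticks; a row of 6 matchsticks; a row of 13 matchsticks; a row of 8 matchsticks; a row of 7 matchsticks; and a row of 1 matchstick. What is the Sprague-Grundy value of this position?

In binary:
  0110  (6)
  0110  (6)
  1101  (13)
  1000  (8)
  0111  (7)
  0001  (1)
  ----
  0011  (3)

3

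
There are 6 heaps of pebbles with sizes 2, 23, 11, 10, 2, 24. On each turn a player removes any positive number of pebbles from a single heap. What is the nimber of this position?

14

Compute the nim-sum pairwise:
2 ⊕ 23 = 21
21 ⊕ 11 = 30
30 ⊕ 10 = 20
20 ⊕ 2 = 22
22 ⊕ 24 = 14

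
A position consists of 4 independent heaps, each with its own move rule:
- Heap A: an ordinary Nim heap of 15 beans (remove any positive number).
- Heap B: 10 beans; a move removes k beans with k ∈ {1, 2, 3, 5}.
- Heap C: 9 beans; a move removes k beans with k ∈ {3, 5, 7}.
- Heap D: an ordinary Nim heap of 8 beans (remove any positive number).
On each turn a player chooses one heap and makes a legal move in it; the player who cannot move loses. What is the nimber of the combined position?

Heap A is a plain Nim heap of size 15, so its Grundy value is 15.
Grundy values for heap B (subtraction set {1, 2, 3, 5}):
g(0) = mex{} = 0
g(1) = mex{0} = 1
g(2) = mex{0,1} = 2
g(3) = mex{0,1,2} = 3
g(4) = mex{1,2,3} = 0
g(5) = mex{0,2,3} = 1
g(6) = mex{0,1,3} = 2
g(7) = mex{0,1,2} = 3
g(8) = mex{1,2,3} = 0
g(9) = mex{0,2,3} = 1
g(10) = mex{0,1,3} = 2
So g(10) = 2.
Build the Grundy sequence for heap C with g(k) = mex{g(k−s) : s ∈ {3, 5, 7}, s ≤ k}:
k:     0  1  2  3  4  5  6  7  8  9
g(k):  0  0  0  1  1  1  2  2  2  3
So g(9) = 3.
Heap D is a plain Nim heap of size 8, so its Grundy value is 8.
The value of a disjunctive sum is the nim-sum of the parts.
Combined value = 15 XOR 2 XOR 3 XOR 8 = 6.

6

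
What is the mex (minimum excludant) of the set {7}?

0

0 is not in the set, so the mex is 0.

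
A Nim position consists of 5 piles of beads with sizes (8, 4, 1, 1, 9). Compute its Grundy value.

Nim-sum: 8 ^ 4 ^ 1 ^ 1 ^ 9 = 5.

5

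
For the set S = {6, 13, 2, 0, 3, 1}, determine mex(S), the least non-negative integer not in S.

The values 0, 1, 2, 3 are all present; 4 is the first non-negative integer missing from the set.

4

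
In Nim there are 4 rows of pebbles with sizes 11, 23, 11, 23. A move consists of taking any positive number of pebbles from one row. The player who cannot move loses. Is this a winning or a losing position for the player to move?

Losing position

Nim-sum: 11 ⊕ 23 ⊕ 11 ⊕ 23 = 0.
The nim-sum is 0, so this is a P-position: the player to move is in a losing position under optimal play.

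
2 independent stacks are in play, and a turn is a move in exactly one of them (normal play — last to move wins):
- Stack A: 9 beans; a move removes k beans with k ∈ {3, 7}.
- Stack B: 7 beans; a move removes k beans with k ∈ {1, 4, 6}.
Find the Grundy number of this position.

1

Grundy values for stack A (subtraction set {3, 7}):
g(0) = mex{} = 0
g(1) = mex{} = 0
g(2) = mex{} = 0
g(3) = mex{0} = 1
g(4) = mex{0} = 1
g(5) = mex{0} = 1
g(6) = mex{1} = 0
g(7) = mex{0,1} = 2
g(8) = mex{0,1} = 2
g(9) = mex{0} = 1
So g(9) = 1.
Build the Grundy sequence for stack B with g(k) = mex{g(k−s) : s ∈ {1, 4, 6}, s ≤ k}:
k:     0  1  2  3  4  5  6  7
g(k):  0  1  0  1  2  0  1  0
So g(7) = 0.
The value of a disjunctive sum is the nim-sum of the parts.
Combined value = 1 ⊕ 0 = 1.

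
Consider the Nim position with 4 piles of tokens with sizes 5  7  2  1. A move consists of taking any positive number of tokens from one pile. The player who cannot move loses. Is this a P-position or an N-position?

Compute the nim-sum pairwise:
5 XOR 7 = 2
2 XOR 2 = 0
0 XOR 1 = 1
The nim-sum is 1 ≠ 0, so this is an N-position: the player to move can win.

N-position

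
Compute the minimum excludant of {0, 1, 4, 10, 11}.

2

The values 0, 1 are all present; 2 is the first non-negative integer missing from the set.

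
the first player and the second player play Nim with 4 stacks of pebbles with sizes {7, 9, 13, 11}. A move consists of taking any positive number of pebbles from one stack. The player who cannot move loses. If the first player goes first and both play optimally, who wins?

the first player wins

Nim-sum: 7 ^ 9 ^ 13 ^ 11 = 8.
The nim-sum is 8 ≠ 0, so this is an N-position: the player to move can win; the first player has a winning move.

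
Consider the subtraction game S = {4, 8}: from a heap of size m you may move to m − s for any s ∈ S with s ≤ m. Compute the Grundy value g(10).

Compute g(0), g(1), … for moves {4, 8}:
g(0) = mex{} = 0
g(1) = mex{} = 0
g(2) = mex{} = 0
g(3) = mex{} = 0
g(4) = mex{0} = 1
g(5) = mex{0} = 1
g(6) = mex{0} = 1
g(7) = mex{0} = 1
g(8) = mex{0,1} = 2
g(9) = mex{0,1} = 2
g(10) = mex{0,1} = 2
So g(10) = 2.

2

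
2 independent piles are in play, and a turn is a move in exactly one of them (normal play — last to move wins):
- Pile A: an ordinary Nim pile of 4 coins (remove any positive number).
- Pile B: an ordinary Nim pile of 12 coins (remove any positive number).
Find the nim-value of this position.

8

Pile A is a plain Nim pile of size 4, so its Grundy value is 4.
Pile B is a plain Nim pile of size 12, so its Grundy value is 12.
The value of a disjunctive sum is the nim-sum of the parts.
Combined value = 4 XOR 12 = 8.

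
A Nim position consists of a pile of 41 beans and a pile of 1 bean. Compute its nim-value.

40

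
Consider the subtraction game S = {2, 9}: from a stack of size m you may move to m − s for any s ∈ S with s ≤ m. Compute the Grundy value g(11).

0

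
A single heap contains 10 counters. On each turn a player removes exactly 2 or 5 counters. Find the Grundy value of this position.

Build the Grundy sequence with g(k) = mex{g(k−s) : s ∈ {2, 5}, s ≤ k}:
k:     0  1  2  3  4  5  6  7  8  9 10
g(k):  0  0  1  1  0  2  1  0  0  1  1
So g(10) = 1.

1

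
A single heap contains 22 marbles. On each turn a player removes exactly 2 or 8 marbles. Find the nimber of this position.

Grundy values for subtraction set {2, 8}:
k:     0  1  2  3  4  5  6  7  8  9 10 11 12 13 14 15 16 17 18 19 20 21 22
g(k):  0  0  1  1  0  0  1  1  2  2  0  0  1  1  0  0  1  1  2  2  0  0  1
So g(22) = 1.

1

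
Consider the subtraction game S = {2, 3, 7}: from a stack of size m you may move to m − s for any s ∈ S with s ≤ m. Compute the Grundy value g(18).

Compute g(0), g(1), … for moves {2, 3, 7}:
k:     0  1  2  3  4  5  6  7  8  9 10 11 12 13 14 15 16 17 18
g(k):  0  0  1  1  2  0  0  1  1  2  0  0  1  1  2  0  0  1  1
So g(18) = 1.

1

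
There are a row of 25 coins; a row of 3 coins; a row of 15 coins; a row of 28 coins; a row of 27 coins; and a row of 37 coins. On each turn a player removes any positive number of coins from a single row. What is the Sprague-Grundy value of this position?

55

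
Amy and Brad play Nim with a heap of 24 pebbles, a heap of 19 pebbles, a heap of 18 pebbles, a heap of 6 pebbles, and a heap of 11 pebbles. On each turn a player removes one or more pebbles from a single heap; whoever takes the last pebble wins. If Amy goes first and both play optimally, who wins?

Amy wins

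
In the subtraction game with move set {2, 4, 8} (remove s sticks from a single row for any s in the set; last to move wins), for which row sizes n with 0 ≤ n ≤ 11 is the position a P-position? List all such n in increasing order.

Build the Grundy sequence with g(k) = mex{g(k−s) : s ∈ {2, 4, 8}, s ≤ k}:
g(0) = mex{} = 0
g(1) = mex{} = 0
g(2) = mex{0} = 1
g(3) = mex{0} = 1
g(4) = mex{0,1} = 2
g(5) = mex{0,1} = 2
g(6) = mex{1,2} = 0
g(7) = mex{1,2} = 0
g(8) = mex{0,2} = 1
g(9) = mex{0,2} = 1
g(10) = mex{0,1} = 2
g(11) = mex{0,1} = 2
The P-positions (g = 0) in 0..11 are 0, 1, 6, 7.

0, 1, 6, 7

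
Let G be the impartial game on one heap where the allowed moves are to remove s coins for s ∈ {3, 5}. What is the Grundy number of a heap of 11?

Compute g(0), g(1), … for moves {3, 5}:
g(0) = mex{} = 0
g(1) = mex{} = 0
g(2) = mex{} = 0
g(3) = mex{0} = 1
g(4) = mex{0} = 1
g(5) = mex{0} = 1
g(6) = mex{0,1} = 2
g(7) = mex{0,1} = 2
g(8) = mex{1} = 0
g(9) = mex{1,2} = 0
g(10) = mex{1,2} = 0
g(11) = mex{0,2} = 1
So g(11) = 1.

1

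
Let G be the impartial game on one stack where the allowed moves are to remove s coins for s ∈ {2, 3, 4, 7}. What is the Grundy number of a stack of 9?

Grundy values for subtraction set {2, 3, 4, 7}:
k:     0  1  2  3  4  5  6  7  8  9
g(k):  0  0  1  1  2  2  0  3  1  4
So g(9) = 4.

4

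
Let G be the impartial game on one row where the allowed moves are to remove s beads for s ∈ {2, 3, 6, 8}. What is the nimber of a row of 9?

2

Compute g(0), g(1), … for moves {2, 3, 6, 8}:
g(0) = mex{} = 0
g(1) = mex{} = 0
g(2) = mex{0} = 1
g(3) = mex{0} = 1
g(4) = mex{0,1} = 2
g(5) = mex{1} = 0
g(6) = mex{0,1,2} = 3
g(7) = mex{0,2} = 1
g(8) = mex{0,1,3} = 2
g(9) = mex{0,1,3} = 2
So g(9) = 2.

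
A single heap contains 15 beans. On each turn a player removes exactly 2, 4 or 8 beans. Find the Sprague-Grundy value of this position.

1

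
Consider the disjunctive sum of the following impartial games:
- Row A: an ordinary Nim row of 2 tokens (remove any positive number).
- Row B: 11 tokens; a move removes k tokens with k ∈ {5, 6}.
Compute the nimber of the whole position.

Row A is a plain Nim row of size 2, so its Grundy value is 2.
Grundy values for row B (subtraction set {5, 6}):
g(0) = mex{} = 0
g(1) = mex{} = 0
g(2) = mex{} = 0
g(3) = mex{} = 0
g(4) = mex{} = 0
g(5) = mex{0} = 1
g(6) = mex{0} = 1
g(7) = mex{0} = 1
g(8) = mex{0} = 1
g(9) = mex{0} = 1
g(10) = mex{0,1} = 2
g(11) = mex{1} = 0
So g(11) = 0.
The value of a disjunctive sum is the nim-sum of the parts.
Combined value = 2 ⊕ 0 = 2.

2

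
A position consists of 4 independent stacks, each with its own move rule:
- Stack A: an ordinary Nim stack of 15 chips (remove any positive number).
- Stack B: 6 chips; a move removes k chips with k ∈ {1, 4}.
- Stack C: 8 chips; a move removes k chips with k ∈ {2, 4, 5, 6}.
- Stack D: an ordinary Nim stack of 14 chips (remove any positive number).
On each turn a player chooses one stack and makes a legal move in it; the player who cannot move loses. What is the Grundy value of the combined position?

0

Stack A is a plain Nim stack of size 15, so its Grundy value is 15.
For stack B, compute g(0), g(1), … with moves {1, 4}:
k:     0  1  2  3  4  5  6
g(k):  0  1  0  1  2  0  1
So g(6) = 1.
Grundy values for stack C (subtraction set {2, 4, 5, 6}):
k:     0  1  2  3  4  5  6  7  8
g(k):  0  0  1  1  2  2  3  3  0
So g(8) = 0.
Stack D is a plain Nim stack of size 14, so its Grundy value is 14.
The value of a disjunctive sum is the nim-sum of the parts.
Combined value = 15 ⊕ 1 ⊕ 0 ⊕ 14 = 0.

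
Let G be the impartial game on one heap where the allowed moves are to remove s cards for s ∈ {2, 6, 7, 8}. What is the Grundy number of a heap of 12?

2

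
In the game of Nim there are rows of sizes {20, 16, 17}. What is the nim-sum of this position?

21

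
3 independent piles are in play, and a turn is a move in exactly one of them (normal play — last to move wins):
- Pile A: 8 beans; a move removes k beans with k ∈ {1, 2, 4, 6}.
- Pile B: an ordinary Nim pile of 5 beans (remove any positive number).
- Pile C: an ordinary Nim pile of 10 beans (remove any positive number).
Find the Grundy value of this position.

15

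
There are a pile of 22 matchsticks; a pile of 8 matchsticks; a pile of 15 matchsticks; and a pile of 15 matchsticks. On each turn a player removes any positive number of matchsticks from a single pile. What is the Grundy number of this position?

Nim-sum: 22 ⊕ 8 ⊕ 15 ⊕ 15 = 30.

30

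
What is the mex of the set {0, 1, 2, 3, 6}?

The values 0, 1, 2, 3 are all present; 4 is the first non-negative integer missing from the set.

4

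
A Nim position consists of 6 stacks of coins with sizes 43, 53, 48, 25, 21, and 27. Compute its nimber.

57

In binary:
  101011  (43)
  110101  (53)
  110000  (48)
  011001  (25)
  010101  (21)
  011011  (27)
  ------
  111001  (57)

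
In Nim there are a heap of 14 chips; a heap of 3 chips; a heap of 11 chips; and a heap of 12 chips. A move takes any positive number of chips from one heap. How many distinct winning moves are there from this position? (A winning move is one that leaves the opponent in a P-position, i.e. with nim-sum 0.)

3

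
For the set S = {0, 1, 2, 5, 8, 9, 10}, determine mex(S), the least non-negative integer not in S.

The values 0, 1, 2 are all present; 3 is the first non-negative integer missing from the set.

3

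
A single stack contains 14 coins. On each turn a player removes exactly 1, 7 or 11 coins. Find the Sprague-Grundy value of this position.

0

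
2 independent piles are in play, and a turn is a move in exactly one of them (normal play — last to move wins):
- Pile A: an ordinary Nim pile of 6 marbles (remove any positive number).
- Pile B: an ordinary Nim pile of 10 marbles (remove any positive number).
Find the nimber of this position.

Pile A is a plain Nim pile of size 6, so its Grundy value is 6.
Pile B is a plain Nim pile of size 10, so its Grundy value is 10.
The value of a disjunctive sum is the nim-sum of the parts.
Combined value = 6 XOR 10 = 12.

12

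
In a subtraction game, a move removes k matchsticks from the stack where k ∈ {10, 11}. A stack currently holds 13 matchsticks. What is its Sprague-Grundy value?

Grundy values for subtraction set {10, 11}:
k:     0  1  2  3  4  5  6  7  8  9 10 11 12 13
g(k):  0  0  0  0  0  0  0  0  0  0  1  1  1  1
So g(13) = 1.

1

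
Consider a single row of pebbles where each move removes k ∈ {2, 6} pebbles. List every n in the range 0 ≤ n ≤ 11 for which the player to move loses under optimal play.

0, 1, 4, 5, 8, 9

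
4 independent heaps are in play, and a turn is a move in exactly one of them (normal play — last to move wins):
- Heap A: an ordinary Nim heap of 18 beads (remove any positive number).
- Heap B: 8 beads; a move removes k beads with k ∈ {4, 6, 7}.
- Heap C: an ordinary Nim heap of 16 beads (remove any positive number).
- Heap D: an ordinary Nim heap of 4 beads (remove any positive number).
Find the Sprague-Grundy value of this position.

4

Heap A is a plain Nim heap of size 18, so its Grundy value is 18.
For heap B, compute g(0), g(1), … with moves {4, 6, 7}:
k:     0  1  2  3  4  5  6  7  8
g(k):  0  0  0  0  1  1  1  1  2
So g(8) = 2.
Heap C is a plain Nim heap of size 16, so its Grundy value is 16.
Heap D is a plain Nim heap of size 4, so its Grundy value is 4.
By the Sprague-Grundy theorem, the Grundy value of a sum of independent games is the XOR of the component values.
Combined value = 18 XOR 2 XOR 16 XOR 4 = 4.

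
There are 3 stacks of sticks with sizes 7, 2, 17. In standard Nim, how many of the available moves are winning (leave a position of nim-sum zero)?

1

Compute the nim-sum pairwise:
7 ^ 2 = 5
5 ^ 17 = 20
The overall nim-sum is X = 20. A stack of size p has a winning move iff p XOR X < p (reduce it to p XOR X).
  7: 7 XOR 20 = 19 ≥ 7 — no move.
  2: 2 XOR 20 = 22 ≥ 2 — no move.
  17: 17 XOR 20 = 5 < 17 — winning move (to 5).
That gives 1 winning move.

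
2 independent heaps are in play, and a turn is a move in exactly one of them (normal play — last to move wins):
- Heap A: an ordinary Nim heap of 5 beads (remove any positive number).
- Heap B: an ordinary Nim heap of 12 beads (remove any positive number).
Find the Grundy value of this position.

9

Heap A is a plain Nim heap of size 5, so its Grundy value is 5.
Heap B is a plain Nim heap of size 12, so its Grundy value is 12.
By the Sprague-Grundy theorem, the Grundy value of a sum of independent games is the XOR of the component values.
Combined value = 5 XOR 12 = 9.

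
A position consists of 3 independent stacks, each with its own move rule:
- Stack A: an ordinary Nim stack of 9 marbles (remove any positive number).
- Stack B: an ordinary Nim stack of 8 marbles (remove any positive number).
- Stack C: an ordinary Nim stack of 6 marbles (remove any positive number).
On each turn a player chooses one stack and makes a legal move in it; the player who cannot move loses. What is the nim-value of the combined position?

Stack A is a plain Nim stack of size 9, so its Grundy value is 9.
Stack B is a plain Nim stack of size 8, so its Grundy value is 8.
Stack C is a plain Nim stack of size 6, so its Grundy value is 6.
By the Sprague-Grundy theorem, the Grundy value of a sum of independent games is the XOR of the component values.
Combined value = 9 XOR 8 XOR 6 = 7.

7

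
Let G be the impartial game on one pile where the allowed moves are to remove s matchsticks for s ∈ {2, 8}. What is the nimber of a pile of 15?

0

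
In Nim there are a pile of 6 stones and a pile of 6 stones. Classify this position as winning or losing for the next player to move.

In binary:
  110  (6)
  110  (6)
  ---
  000  (0)
The nim-sum is 0, so this is a P-position: the player to move is in a losing position under optimal play.

Losing position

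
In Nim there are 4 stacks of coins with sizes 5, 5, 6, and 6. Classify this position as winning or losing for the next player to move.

Losing position

Compute the nim-sum pairwise:
5 XOR 5 = 0
0 XOR 6 = 6
6 XOR 6 = 0
The nim-sum is 0, so this is a P-position: the player to move is in a losing position under optimal play.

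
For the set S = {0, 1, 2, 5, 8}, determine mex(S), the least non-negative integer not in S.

3

The values 0, 1, 2 are all present; 3 is the first non-negative integer missing from the set.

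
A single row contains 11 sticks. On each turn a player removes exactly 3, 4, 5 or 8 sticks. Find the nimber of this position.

Build the Grundy sequence with g(k) = mex{g(k−s) : s ∈ {3, 4, 5, 8}, s ≤ k}:
k:     0  1  2  3  4  5  6  7  8  9 10 11
g(k):  0  0  0  1  1  1  2  2  2  3  3  0
So g(11) = 0.

0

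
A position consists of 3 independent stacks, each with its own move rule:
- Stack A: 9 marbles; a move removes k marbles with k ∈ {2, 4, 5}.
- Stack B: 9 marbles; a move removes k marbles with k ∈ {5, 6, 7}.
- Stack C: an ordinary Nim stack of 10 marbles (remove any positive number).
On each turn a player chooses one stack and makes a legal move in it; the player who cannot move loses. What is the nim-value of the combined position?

10

For stack A, compute g(0), g(1), … with moves {2, 4, 5}:
k:     0  1  2  3  4  5  6  7  8  9
g(k):  0  0  1  1  2  2  3  0  0  1
So g(9) = 1.
Grundy values for stack B (subtraction set {5, 6, 7}):
k:     0  1  2  3  4  5  6  7  8  9
g(k):  0  0  0  0  0  1  1  1  1  1
So g(9) = 1.
Stack C is a plain Nim stack of size 10, so its Grundy value is 10.
The value of a disjunctive sum is the nim-sum of the parts.
Combined value = 1 XOR 1 XOR 10 = 10.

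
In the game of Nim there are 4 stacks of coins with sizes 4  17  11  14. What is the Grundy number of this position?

16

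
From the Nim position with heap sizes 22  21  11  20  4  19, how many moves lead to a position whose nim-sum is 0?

In binary:
  10110  (22)
  10101  (21)
  01011  (11)
  10100  (20)
  00100  (4)
  10011  (19)
  -----
  01011  (11)
The overall nim-sum is X = 11. A heap of size p has a winning move iff p XOR X < p (reduce it to p XOR X).
  22: 22 XOR 11 = 29 ≥ 22 — no move.
  21: 21 XOR 11 = 30 ≥ 21 — no move.
  11: 11 XOR 11 = 0 < 11 — winning move (to 0).
  20: 20 XOR 11 = 31 ≥ 20 — no move.
  4: 4 XOR 11 = 15 ≥ 4 — no move.
  19: 19 XOR 11 = 24 ≥ 19 — no move.
That gives 1 winning move.

1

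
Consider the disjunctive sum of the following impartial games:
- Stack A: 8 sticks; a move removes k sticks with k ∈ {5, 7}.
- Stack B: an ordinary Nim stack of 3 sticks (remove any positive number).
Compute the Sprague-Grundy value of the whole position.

Grundy values for stack A (subtraction set {5, 7}):
g(0) = mex{} = 0
g(1) = mex{} = 0
g(2) = mex{} = 0
g(3) = mex{} = 0
g(4) = mex{} = 0
g(5) = mex{0} = 1
g(6) = mex{0} = 1
g(7) = mex{0} = 1
g(8) = mex{0} = 1
So g(8) = 1.
Stack B is a plain Nim stack of size 3, so its Grundy value is 3.
The value of a disjunctive sum is the nim-sum of the parts.
Combined value = 1 XOR 3 = 2.

2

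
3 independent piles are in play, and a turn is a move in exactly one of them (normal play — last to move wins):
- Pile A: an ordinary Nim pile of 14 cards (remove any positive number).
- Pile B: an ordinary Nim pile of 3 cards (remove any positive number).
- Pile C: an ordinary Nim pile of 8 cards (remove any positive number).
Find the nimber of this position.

5

Pile A is a plain Nim pile of size 14, so its Grundy value is 14.
Pile B is a plain Nim pile of size 3, so its Grundy value is 3.
Pile C is a plain Nim pile of size 8, so its Grundy value is 8.
The value of a disjunctive sum is the nim-sum of the parts.
Combined value = 14 ⊕ 3 ⊕ 8 = 5.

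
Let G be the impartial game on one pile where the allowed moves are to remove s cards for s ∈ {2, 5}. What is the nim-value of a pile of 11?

Build the Grundy sequence with g(k) = mex{g(k−s) : s ∈ {2, 5}, s ≤ k}:
k:     0  1  2  3  4  5  6  7  8  9 10 11
g(k):  0  0  1  1  0  2  1  0  0  1  1  0
So g(11) = 0.

0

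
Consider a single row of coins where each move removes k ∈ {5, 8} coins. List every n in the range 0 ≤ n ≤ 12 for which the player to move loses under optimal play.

0, 1, 2, 3, 4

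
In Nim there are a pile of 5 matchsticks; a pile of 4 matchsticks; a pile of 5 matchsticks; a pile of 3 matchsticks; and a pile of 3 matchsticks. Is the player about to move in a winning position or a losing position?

Winning position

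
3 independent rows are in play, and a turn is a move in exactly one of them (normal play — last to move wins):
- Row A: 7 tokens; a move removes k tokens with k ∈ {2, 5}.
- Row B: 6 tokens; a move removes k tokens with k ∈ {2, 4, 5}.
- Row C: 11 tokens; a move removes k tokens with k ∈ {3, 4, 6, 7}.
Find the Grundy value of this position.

3

For row A, compute g(0), g(1), … with moves {2, 5}:
g(0) = mex{} = 0
g(1) = mex{} = 0
g(2) = mex{0} = 1
g(3) = mex{0} = 1
g(4) = mex{1} = 0
g(5) = mex{0,1} = 2
g(6) = mex{0} = 1
g(7) = mex{1,2} = 0
So g(7) = 0.
Build the Grundy sequence for row B with g(k) = mex{g(k−s) : s ∈ {2, 4, 5}, s ≤ k}:
k:     0  1  2  3  4  5  6
g(k):  0  0  1  1  2  2  3
So g(6) = 3.
For row C, compute g(0), g(1), … with moves {3, 4, 6, 7}:
k:     0  1  2  3  4  5  6  7  8  9 10 11
g(k):  0  0  0  1  1  1  2  2  2  3  0  0
So g(11) = 0.
The value of a disjunctive sum is the nim-sum of the parts.
Combined value = 0 XOR 3 XOR 0 = 3.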